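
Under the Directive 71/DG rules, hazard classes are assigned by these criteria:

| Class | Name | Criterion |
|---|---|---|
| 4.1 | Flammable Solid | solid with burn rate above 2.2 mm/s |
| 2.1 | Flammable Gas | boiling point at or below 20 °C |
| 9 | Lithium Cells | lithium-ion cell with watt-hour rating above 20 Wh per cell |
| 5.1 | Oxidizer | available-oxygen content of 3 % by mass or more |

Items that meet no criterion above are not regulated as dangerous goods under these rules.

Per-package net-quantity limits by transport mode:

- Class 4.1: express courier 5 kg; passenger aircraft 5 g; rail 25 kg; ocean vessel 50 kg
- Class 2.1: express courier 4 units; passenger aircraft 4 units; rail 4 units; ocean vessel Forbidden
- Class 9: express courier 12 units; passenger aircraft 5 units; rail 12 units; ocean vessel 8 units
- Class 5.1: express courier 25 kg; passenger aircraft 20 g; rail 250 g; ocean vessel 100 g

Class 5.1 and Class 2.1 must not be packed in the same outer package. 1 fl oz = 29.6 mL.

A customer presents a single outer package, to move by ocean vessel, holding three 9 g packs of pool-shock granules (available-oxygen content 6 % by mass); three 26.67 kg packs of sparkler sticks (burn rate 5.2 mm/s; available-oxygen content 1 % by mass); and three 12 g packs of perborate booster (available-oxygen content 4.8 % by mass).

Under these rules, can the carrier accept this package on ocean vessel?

No

Available-oxygen content 6 % by mass meets the Class 5.1 criterion (Oxidizer), so the pool-shock granules are Class 5.1.
The sparkler sticks have burn rate 5.2 mm/s, which is > 2.2 mm/s, so they are Class 4.1 (Flammable Solid).
Perborate booster: available-oxygen content 4.8 % by mass ≥ 3 % by mass → Class 5.1 (Oxidizer).
Total Class 5.1: (three 9 g packs = 27 g) + (three 12 g packs = 36 g) = 63 g.
63 g ≤ 100 g (ocean vessel limit, Class 5.1) — within limit.
Class 4.1 quantity: three 26.67 kg packs = 80.01 kg.
80.01 kg > 50 kg (ocean vessel limit, Class 4.1) — over the limit.
The segregation rule (Class 5.1 with Class 2.1) does not apply to Class 5.1 with Class 4.1.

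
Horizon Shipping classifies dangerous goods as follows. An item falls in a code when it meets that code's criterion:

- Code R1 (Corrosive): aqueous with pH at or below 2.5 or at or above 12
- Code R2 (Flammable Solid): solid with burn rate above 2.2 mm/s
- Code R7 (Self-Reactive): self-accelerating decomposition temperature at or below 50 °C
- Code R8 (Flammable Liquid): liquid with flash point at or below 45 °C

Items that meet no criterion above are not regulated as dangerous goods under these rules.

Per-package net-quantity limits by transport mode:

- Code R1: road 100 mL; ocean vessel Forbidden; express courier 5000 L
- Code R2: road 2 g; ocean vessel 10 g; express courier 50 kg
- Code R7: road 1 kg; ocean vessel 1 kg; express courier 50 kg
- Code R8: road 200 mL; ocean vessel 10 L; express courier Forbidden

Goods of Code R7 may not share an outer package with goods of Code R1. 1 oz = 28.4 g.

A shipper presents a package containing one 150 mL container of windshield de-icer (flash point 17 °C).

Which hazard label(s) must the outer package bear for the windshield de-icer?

Code R8

The windshield de-icer has flash point 17 °C, which is ≤ 45 °C, so it is Code R8 (Flammable Liquid).
Only the Code R8 label is required.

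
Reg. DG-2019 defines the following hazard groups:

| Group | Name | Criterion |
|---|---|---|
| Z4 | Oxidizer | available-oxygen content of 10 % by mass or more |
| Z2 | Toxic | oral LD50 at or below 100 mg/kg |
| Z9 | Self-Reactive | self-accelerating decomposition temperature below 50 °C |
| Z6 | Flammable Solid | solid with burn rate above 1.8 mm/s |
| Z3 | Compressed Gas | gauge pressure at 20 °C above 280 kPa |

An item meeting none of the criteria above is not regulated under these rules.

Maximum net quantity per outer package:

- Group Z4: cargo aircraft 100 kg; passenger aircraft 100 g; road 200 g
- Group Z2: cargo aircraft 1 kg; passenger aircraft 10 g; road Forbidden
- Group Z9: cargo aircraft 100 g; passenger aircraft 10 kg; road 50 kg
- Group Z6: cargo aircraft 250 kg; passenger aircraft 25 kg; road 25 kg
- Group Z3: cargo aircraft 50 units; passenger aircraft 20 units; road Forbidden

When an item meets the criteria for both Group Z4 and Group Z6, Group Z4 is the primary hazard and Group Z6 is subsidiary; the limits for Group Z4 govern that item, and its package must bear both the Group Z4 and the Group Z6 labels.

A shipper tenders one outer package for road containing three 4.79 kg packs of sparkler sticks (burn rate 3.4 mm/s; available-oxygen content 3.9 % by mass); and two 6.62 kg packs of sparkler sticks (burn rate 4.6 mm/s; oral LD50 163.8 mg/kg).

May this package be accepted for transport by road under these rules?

No

With burn rate 3.4 mm/s (> 1.8 mm/s), the sparkler sticks fall in Group Z6.
With burn rate 4.6 mm/s (> 1.8 mm/s), the sparkler sticks fall in Group Z6.
Group Z6 net quantity: (three 4.79 kg packs = 14.37 kg) + (two 6.62 kg packs = 13.24 kg) = 27.61 kg.
That exceeds the Group Z6 road limit of 25 kg.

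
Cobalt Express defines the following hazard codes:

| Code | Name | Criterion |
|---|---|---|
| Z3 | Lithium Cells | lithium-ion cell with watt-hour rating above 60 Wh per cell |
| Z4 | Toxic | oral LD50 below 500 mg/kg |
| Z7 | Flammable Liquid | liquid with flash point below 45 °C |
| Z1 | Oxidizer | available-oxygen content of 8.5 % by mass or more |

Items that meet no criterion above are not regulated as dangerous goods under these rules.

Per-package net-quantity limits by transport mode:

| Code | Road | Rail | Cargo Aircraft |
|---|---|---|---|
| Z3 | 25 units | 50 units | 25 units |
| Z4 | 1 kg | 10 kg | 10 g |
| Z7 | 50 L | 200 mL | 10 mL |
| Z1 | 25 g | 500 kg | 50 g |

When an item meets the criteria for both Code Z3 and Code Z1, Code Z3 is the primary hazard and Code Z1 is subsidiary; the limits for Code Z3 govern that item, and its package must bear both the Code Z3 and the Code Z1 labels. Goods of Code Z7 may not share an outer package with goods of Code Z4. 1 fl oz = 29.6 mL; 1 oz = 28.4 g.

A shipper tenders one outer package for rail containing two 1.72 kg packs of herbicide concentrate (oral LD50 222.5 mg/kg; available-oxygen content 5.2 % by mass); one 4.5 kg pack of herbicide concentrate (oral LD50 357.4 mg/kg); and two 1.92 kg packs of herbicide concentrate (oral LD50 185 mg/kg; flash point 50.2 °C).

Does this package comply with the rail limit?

Herbicide concentrate: oral LD50 222.5 mg/kg < 500 mg/kg → Code Z4 (Toxic).
Herbicide concentrate: oral LD50 357.4 mg/kg < 500 mg/kg → Code Z4 (Toxic).
With oral LD50 185 mg/kg (< 500 mg/kg), the herbicide concentrate falls in Code Z4.
Code Z4 net quantity: (two 1.72 kg packs = 3.44 kg) + 4.5 kg + (two 1.92 kg packs = 3.84 kg) = 11.78 kg.
That exceeds the Code Z4 rail limit of 10 kg.

No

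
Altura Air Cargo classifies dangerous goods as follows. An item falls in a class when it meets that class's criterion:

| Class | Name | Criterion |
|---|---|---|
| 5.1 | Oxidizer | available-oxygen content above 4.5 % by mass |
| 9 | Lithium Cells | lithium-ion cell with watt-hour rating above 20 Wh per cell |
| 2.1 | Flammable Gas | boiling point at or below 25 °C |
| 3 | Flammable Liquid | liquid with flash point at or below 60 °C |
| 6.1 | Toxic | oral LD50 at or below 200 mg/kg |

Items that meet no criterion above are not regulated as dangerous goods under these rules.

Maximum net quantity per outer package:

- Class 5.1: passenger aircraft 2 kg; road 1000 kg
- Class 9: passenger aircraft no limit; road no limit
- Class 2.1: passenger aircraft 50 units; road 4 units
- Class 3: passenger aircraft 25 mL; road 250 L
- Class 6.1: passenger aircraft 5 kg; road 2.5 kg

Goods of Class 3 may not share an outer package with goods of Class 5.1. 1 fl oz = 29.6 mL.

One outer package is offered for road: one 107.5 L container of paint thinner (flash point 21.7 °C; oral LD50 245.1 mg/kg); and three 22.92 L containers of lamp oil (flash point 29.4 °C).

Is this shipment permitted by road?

With flash point 21.7 °C (≤ 60 °C), the paint thinner falls in Class 3.
Lamp oil: flash point 29.4 °C ≤ 60 °C → Class 3 (Flammable Liquid).
Class 3 net quantity: 107.5 L + (three 22.92 L containers = 68.76 L) = 176.26 L.
176.26 L is within the road limit of 250 L for Class 3.

Yes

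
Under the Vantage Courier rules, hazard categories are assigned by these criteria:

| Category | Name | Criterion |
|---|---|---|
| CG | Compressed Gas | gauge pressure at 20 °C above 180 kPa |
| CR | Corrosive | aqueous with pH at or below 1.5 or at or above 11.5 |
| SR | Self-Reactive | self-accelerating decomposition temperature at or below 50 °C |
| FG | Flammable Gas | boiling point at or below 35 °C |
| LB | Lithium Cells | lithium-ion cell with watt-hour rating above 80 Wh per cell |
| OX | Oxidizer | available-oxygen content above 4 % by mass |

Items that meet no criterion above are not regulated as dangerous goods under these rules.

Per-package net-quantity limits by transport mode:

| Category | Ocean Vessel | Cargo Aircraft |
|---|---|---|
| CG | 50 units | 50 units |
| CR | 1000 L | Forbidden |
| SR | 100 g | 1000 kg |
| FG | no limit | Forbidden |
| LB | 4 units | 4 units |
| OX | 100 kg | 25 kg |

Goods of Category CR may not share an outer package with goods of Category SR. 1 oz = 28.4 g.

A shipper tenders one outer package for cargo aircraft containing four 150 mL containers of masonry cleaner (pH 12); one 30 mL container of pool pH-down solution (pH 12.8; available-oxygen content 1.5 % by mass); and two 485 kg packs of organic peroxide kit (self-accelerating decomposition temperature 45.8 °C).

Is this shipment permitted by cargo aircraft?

No

With pH 12 (≥ 11.5), the masonry cleaner falls in Category CR.
pH 12.8 meets the Category CR criterion (Corrosive), so the pool pH-down solution is Category CR.
Organic peroxide kit: self-accelerating decomposition temperature 45.8 °C ≤ 50 °C → Category SR (Self-Reactive).
Category CR net quantity: (four 150 mL containers = 600 mL) + 30 mL = 630 mL.
Category CR is Forbidden by cargo aircraft.
Category SR quantity: two 485 kg packs = 970 kg.
970 kg ≤ 1000 kg (cargo aircraft limit, Category SR) — within limit.
Category CR and Category SR may not share an outer package.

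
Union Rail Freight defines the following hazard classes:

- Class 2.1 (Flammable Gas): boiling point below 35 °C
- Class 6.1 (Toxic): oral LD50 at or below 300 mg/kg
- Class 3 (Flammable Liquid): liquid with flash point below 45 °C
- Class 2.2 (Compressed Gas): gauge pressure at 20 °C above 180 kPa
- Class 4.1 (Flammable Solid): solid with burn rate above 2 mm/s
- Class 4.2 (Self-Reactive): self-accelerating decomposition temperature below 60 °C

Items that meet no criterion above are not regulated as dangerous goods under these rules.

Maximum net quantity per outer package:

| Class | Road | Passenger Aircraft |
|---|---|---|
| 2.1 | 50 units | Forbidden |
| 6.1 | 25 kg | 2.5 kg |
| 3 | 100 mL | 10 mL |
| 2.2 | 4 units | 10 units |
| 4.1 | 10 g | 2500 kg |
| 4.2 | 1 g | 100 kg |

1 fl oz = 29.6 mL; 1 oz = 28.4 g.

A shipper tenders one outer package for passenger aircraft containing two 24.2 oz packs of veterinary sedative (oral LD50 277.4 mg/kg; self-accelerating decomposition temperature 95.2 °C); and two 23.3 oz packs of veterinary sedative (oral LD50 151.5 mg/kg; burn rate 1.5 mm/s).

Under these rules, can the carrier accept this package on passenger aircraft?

No

Veterinary sedative: oral LD50 277.4 mg/kg ≤ 300 mg/kg → Class 6.1 (Toxic).
Veterinary sedative: oral LD50 151.5 mg/kg ≤ 300 mg/kg → Class 6.1 (Toxic).
Class 6.1 net quantity: (two 24.2 oz packs = 1374.56 g) + (two 23.3 oz packs = 1323.44 g) = 2.698 kg.
That exceeds the Class 6.1 passenger aircraft limit of 2.5 kg.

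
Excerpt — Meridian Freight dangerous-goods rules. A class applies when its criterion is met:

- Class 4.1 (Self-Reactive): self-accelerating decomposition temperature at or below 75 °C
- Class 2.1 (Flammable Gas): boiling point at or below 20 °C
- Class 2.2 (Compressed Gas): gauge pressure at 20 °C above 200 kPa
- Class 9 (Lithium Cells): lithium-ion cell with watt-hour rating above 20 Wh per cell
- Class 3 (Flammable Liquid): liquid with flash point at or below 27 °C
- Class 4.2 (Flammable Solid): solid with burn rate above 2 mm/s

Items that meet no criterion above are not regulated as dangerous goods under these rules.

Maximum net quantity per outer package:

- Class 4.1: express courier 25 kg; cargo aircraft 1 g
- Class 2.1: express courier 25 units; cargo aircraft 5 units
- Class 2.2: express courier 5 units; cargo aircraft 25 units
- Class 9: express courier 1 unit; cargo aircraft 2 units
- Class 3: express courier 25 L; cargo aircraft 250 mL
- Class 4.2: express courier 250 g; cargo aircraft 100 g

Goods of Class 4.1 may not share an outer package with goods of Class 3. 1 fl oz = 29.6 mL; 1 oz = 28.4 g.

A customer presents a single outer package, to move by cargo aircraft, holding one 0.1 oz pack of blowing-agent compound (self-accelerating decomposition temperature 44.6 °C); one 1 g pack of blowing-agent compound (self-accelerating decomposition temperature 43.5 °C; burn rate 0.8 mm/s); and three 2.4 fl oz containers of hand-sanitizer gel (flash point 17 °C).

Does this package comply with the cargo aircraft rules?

Self-accelerating decomposition temperature 44.6 °C meets the Class 4.1 criterion (Self-Reactive), so the blowing-agent compound is Class 4.1.
Blowing-agent compound: self-accelerating decomposition temperature 43.5 °C ≤ 75 °C → Class 4.1 (Self-Reactive).
Hand-sanitizer gel: flash point 17 °C ≤ 27 °C → Class 3 (Flammable Liquid).
Class 4.1 net quantity: (one 0.1 oz pack = 2.84 g) + 1 g = 3.84 g.
3.84 g > 1 g (cargo aircraft limit, Class 4.1) — over the limit.
Class 3 quantity: three 2.4 fl oz containers = 213.12 mL.
That is within the Class 3 cargo aircraft limit of 250 mL.
Class 4.1 and Class 3 may not share an outer package.

No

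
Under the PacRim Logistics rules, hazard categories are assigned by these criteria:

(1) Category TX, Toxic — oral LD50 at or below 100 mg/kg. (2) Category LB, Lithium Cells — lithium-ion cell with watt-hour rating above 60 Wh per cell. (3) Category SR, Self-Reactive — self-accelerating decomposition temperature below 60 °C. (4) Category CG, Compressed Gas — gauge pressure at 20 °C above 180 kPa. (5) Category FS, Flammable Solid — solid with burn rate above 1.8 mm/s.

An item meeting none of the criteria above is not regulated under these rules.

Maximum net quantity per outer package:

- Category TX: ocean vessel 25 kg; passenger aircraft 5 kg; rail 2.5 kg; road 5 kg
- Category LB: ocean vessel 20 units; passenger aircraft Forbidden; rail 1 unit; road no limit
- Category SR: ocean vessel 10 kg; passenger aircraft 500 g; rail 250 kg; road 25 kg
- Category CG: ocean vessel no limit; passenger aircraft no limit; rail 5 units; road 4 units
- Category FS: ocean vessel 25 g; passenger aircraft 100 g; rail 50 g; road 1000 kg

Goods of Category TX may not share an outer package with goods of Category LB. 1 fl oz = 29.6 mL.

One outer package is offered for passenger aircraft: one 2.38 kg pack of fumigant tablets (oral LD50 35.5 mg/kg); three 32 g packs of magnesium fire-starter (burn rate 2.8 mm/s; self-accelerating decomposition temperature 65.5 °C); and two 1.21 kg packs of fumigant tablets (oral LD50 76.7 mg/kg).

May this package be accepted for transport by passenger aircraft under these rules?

Yes

The fumigant tablets have oral LD50 35.5 mg/kg, which is ≤ 100 mg/kg, so they are Category TX (Toxic).
The magnesium fire-starter has burn rate 2.8 mm/s, which is > 1.8 mm/s, so it is Category FS (Flammable Solid).
Oral LD50 76.7 mg/kg meets the Category TX criterion (Toxic), so the fumigant tablets are Category TX.
Category TX net quantity: 2.38 kg + (two 1.21 kg packs = 2.42 kg) = 4.8 kg.
4.8 kg is within the passenger aircraft limit of 5 kg for Category TX.
Category FS quantity: three 32 g packs = 96 g.
96 g is within the passenger aircraft limit of 100 g for Category FS.
The segregation rule (Category TX with Category LB) does not apply to Category TX with Category FS.
Every hazard category is within its passenger aircraft limit and no segregation rule is violated.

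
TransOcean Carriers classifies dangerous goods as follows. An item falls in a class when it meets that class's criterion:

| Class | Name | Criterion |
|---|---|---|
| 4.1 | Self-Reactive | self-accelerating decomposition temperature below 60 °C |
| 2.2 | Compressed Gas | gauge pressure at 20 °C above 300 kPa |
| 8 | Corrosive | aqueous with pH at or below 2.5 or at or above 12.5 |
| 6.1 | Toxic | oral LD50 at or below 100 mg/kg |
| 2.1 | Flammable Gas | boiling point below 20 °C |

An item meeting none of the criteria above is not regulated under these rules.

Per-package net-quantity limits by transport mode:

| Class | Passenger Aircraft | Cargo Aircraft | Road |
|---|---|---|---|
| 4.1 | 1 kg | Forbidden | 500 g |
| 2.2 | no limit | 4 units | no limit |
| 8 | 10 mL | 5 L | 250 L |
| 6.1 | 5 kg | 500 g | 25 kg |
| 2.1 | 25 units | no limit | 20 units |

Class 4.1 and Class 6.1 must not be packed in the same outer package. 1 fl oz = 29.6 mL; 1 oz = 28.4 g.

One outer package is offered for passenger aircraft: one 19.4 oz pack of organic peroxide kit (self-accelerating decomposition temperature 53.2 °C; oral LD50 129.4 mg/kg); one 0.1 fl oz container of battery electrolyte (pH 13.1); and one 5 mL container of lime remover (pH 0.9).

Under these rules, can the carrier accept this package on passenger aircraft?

The organic peroxide kit has self-accelerating decomposition temperature 53.2 °C, which is < 60 °C, so it is Class 4.1 (Self-Reactive).
Battery electrolyte: pH 13.1 ≥ 12.5 → Class 8 (Corrosive).
pH 0.9 meets the Class 8 criterion (Corrosive), so the lime remover is Class 8.
Class 4.1 quantity: one 19.4 oz pack = 550.96 g.
550.96 g is within the passenger aircraft limit of 1 kg for Class 4.1.
Class 8 net quantity: (one 0.1 fl oz container = 2.96 mL) + 5 mL = 7.96 mL.
That is within the Class 8 passenger aircraft limit of 10 mL.
The segregation rule (Class 4.1 with Class 6.1) does not apply to Class 4.1 with Class 8.
Every hazard class is within its passenger aircraft limit and no segregation rule is violated.

Yes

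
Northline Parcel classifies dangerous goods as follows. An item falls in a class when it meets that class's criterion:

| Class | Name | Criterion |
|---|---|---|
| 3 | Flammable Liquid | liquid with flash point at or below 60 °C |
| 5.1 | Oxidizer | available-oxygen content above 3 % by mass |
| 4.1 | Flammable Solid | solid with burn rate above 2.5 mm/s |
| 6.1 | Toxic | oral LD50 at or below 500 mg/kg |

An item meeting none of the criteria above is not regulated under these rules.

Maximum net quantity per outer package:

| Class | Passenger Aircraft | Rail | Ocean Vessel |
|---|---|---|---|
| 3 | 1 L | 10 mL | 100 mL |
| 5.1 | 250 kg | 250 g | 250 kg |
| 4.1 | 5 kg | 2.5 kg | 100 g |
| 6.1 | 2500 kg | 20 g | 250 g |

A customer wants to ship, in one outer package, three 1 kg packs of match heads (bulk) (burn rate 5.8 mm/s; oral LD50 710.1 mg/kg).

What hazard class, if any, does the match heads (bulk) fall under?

Burn rate 5.8 mm/s meets the Class 4.1 criterion (Flammable Solid), so the match heads (bulk) are Class 4.1.

Class 4.1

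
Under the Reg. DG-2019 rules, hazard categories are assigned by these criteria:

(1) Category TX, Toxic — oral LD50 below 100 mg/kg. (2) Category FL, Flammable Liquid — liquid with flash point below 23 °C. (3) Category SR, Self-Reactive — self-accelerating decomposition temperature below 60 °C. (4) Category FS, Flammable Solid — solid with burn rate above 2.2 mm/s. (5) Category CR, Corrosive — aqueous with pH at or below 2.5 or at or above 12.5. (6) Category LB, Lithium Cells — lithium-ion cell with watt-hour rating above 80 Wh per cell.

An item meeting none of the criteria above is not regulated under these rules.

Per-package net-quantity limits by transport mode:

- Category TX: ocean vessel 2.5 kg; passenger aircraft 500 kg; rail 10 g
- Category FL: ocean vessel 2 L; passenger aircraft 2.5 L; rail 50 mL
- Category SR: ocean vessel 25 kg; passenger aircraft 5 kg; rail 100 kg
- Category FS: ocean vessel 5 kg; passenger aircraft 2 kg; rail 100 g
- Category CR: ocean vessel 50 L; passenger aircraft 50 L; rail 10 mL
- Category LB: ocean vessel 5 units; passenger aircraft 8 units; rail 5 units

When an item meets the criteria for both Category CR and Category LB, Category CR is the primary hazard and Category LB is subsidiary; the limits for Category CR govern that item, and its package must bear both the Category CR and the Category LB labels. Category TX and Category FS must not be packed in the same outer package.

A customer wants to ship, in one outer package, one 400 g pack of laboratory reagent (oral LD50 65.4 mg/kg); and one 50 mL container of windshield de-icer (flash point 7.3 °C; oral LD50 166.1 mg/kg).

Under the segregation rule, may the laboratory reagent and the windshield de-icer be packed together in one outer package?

Yes

The laboratory reagent has oral LD50 65.4 mg/kg, which is < 100 mg/kg, so it is Category TX (Toxic).
Flash point 7.3 °C meets the Category FL criterion (Flammable Liquid), so the windshield de-icer is Category FL.
No segregation rule bars Category TX with Category FL.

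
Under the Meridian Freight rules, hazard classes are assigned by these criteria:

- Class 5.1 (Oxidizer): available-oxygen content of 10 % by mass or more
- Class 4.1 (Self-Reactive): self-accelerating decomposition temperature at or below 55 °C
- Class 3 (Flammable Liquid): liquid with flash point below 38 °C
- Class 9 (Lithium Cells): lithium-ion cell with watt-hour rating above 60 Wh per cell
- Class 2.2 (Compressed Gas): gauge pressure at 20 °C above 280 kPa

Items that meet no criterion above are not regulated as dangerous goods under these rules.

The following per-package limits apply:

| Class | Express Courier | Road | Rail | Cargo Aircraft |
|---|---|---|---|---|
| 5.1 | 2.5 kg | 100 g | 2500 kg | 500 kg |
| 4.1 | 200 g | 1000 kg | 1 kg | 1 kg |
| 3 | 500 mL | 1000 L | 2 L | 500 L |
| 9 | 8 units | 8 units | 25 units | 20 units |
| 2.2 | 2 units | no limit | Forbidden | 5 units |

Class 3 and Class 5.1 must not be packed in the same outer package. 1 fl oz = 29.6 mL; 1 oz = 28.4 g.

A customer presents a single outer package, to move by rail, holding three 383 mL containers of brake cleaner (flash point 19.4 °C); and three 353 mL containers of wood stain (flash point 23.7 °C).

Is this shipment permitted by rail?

With flash point 19.4 °C (< 38 °C), the brake cleaner falls in Class 3.
With flash point 23.7 °C (< 38 °C), the wood stain falls in Class 3.
Total Class 3: (three 383 mL containers = 1.149 L) + (three 353 mL containers = 1.059 L) = 2.208 L.
That exceeds the Class 3 rail limit of 2 L.

No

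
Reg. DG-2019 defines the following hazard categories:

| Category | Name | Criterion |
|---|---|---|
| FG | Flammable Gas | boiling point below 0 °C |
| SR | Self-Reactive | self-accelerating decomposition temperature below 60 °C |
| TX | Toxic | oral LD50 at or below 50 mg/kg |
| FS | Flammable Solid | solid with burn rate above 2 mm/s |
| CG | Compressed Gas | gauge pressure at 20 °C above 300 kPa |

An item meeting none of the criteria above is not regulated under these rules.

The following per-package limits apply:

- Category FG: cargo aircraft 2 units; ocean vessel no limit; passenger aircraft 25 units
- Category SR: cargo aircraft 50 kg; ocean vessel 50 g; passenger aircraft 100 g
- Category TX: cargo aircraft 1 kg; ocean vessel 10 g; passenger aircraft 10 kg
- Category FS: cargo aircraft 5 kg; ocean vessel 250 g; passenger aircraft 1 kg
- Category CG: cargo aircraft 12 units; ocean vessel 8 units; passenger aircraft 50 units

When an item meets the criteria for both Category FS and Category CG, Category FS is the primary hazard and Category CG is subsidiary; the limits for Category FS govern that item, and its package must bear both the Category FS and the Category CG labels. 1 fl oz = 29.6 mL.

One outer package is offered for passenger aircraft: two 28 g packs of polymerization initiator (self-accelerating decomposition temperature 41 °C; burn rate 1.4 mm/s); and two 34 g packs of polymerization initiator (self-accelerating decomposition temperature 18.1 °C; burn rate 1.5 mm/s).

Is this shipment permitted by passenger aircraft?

No

The polymerization initiator has self-accelerating decomposition temperature 41 °C, which is < 60 °C, so it is Category SR (Self-Reactive).
Polymerization initiator: self-accelerating decomposition temperature 18.1 °C < 60 °C → Category SR (Self-Reactive).
Category SR net quantity: (two 28 g packs = 56 g) + (two 34 g packs = 68 g) = 124 g.
124 g exceeds the passenger aircraft limit of 100 g for Category SR.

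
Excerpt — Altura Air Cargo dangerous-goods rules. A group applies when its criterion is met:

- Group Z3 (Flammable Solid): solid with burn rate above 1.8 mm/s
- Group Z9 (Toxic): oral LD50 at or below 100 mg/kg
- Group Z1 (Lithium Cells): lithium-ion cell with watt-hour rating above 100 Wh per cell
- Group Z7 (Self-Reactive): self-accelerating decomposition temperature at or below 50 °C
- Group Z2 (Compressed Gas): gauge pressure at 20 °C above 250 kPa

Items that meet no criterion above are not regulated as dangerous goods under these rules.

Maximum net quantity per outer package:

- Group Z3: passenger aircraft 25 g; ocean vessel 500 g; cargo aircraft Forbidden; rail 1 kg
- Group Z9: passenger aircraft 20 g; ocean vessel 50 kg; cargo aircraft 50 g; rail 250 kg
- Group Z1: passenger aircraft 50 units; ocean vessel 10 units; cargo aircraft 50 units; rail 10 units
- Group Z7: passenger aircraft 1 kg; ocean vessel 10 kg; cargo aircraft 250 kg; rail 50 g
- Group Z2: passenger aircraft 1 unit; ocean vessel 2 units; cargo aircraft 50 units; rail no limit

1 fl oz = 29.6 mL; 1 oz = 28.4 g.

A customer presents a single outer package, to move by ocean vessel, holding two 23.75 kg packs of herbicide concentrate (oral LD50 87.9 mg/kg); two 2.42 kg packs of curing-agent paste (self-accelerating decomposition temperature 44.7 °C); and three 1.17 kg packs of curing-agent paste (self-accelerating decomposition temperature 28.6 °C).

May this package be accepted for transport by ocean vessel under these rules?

Yes

Herbicide concentrate: oral LD50 87.9 mg/kg ≤ 100 mg/kg → Group Z9 (Toxic).
Curing-agent paste: self-accelerating decomposition temperature 44.7 °C ≤ 50 °C → Group Z7 (Self-Reactive).
Curing-agent paste: self-accelerating decomposition temperature 28.6 °C ≤ 50 °C → Group Z7 (Self-Reactive).
Group Z9 quantity: two 23.75 kg packs = 47.5 kg.
That is within the Group Z9 ocean vessel limit of 50 kg.
Total Group Z7: (two 2.42 kg packs = 4.84 kg) + (three 1.17 kg packs = 3.51 kg) = 8.35 kg.
8.35 kg ≤ 10 kg (ocean vessel limit, Group Z7) — within limit.
Every hazard group is within its ocean vessel limit and no segregation rule is violated.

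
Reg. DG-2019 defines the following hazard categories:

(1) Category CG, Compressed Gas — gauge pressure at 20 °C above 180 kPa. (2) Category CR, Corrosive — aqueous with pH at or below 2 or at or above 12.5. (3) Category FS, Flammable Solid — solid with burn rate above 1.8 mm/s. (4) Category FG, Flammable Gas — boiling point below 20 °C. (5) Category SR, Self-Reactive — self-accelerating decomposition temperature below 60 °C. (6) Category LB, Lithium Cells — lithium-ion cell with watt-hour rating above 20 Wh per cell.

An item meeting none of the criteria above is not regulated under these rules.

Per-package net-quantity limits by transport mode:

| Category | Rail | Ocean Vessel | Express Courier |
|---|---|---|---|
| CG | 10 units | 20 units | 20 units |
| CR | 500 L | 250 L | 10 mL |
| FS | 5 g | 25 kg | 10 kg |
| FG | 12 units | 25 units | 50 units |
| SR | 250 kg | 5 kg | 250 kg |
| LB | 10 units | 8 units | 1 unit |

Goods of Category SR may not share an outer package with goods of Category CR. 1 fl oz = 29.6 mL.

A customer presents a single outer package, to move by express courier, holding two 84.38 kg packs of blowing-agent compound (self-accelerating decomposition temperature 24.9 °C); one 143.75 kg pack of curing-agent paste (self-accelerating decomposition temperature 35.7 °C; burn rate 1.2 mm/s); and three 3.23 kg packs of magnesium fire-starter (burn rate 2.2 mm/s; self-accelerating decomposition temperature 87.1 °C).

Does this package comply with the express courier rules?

Blowing-agent compound: self-accelerating decomposition temperature 24.9 °C < 60 °C → Category SR (Self-Reactive).
The curing-agent paste has self-accelerating decomposition temperature 35.7 °C, which is < 60 °C, so it is Category SR (Self-Reactive).
Burn rate 2.2 mm/s meets the Category FS criterion (Flammable Solid), so the magnesium fire-starter is Category FS.
Category SR net quantity: (two 84.38 kg packs = 168.76 kg) + 143.75 kg = 312.51 kg.
312.51 kg exceeds the express courier limit of 250 kg for Category SR.
Category FS quantity: three 3.23 kg packs = 9.69 kg.
9.69 kg is within the express courier limit of 10 kg for Category FS.
The segregation rule (Category SR with Category CR) does not apply to Category SR with Category FS.

No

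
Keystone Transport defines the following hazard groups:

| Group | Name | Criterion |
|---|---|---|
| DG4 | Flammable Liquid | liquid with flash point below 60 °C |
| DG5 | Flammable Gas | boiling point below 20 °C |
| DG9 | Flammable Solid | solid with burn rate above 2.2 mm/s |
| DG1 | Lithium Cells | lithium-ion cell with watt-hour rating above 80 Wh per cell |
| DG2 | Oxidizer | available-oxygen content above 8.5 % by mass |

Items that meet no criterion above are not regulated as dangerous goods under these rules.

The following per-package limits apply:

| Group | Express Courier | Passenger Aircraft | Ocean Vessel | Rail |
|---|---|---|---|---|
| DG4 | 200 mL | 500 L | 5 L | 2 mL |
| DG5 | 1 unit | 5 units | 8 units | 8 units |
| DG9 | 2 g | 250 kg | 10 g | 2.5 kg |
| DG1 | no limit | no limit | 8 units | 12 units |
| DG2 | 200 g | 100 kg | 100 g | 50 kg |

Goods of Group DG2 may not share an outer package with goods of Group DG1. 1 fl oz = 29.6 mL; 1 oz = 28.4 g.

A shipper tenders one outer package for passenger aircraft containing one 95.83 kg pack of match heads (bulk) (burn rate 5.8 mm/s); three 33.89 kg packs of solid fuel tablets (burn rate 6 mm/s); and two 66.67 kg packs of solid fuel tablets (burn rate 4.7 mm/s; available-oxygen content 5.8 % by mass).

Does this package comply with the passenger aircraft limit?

No

Match heads (bulk): burn rate 5.8 mm/s > 2.2 mm/s → Group DG9 (Flammable Solid).
With burn rate 6 mm/s (> 2.2 mm/s), the solid fuel tablets fall in Group DG9.
Solid fuel tablets: burn rate 4.7 mm/s > 2.2 mm/s → Group DG9 (Flammable Solid).
Group DG9 net quantity: 95.83 kg + (three 33.89 kg packs = 101.67 kg) + (two 66.67 kg packs = 133.34 kg) = 330.84 kg.
330.84 kg > 250 kg (passenger aircraft limit, Group DG9) — over the limit.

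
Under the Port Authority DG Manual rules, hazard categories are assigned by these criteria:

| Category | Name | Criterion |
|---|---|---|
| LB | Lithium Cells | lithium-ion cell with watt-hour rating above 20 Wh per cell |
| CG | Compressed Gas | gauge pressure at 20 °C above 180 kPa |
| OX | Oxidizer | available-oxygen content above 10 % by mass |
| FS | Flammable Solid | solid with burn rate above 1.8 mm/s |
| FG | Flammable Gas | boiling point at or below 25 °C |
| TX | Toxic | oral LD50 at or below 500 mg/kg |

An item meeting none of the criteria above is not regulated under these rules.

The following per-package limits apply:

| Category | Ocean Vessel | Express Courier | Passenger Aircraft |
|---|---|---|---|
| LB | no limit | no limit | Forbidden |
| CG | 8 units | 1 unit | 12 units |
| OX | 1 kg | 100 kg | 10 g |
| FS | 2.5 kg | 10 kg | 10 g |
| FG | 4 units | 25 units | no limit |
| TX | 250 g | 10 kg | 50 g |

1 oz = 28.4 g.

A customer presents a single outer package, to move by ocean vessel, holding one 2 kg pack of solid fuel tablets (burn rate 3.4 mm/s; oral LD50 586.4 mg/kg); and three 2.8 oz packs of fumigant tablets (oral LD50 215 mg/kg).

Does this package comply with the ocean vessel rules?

Yes

The solid fuel tablets have burn rate 3.4 mm/s, which is > 1.8 mm/s, so they are Category FS (Flammable Solid).
The fumigant tablets have oral LD50 215 mg/kg, which is ≤ 500 mg/kg, so they are Category TX (Toxic).
Category TX quantity: three 2.8 oz packs = 238.56 g.
238.56 g ≤ 250 g (ocean vessel limit, Category TX) — within limit.
Category FS quantity: 2 kg.
2 kg is within the ocean vessel limit of 2.5 kg for Category FS.
Every hazard category is within its ocean vessel limit and no segregation rule is violated.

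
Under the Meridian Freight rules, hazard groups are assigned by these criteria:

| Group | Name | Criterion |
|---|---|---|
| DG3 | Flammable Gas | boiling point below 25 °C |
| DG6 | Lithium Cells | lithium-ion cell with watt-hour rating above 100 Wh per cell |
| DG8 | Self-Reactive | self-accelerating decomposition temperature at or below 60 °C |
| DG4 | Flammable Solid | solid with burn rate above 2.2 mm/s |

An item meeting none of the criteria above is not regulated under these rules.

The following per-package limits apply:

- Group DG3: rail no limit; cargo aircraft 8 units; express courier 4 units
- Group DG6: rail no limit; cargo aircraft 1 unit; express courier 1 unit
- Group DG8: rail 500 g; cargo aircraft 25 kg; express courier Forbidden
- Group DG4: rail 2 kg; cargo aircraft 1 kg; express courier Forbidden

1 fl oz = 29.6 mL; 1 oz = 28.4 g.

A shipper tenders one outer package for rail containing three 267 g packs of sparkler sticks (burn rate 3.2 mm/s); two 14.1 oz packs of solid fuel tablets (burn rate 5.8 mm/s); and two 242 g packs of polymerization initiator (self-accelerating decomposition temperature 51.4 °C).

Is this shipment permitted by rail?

Yes

Burn rate 3.2 mm/s meets the Group DG4 criterion (Flammable Solid), so the sparkler sticks are Group DG4.
Burn rate 5.8 mm/s meets the Group DG4 criterion (Flammable Solid), so the solid fuel tablets are Group DG4.
Polymerization initiator: self-accelerating decomposition temperature 51.4 °C ≤ 60 °C → Group DG8 (Self-Reactive).
Total Group DG4: (three 267 g packs = 801 g) + (two 14.1 oz packs = 800.88 g) = 1601.88 g.
1601.88 g is within the rail limit of 2 kg for Group DG4.
Group DG8 quantity: two 242 g packs = 484 g.
484 g is within the rail limit of 500 g for Group DG8.
Every hazard group is within its rail limit and no segregation rule is violated.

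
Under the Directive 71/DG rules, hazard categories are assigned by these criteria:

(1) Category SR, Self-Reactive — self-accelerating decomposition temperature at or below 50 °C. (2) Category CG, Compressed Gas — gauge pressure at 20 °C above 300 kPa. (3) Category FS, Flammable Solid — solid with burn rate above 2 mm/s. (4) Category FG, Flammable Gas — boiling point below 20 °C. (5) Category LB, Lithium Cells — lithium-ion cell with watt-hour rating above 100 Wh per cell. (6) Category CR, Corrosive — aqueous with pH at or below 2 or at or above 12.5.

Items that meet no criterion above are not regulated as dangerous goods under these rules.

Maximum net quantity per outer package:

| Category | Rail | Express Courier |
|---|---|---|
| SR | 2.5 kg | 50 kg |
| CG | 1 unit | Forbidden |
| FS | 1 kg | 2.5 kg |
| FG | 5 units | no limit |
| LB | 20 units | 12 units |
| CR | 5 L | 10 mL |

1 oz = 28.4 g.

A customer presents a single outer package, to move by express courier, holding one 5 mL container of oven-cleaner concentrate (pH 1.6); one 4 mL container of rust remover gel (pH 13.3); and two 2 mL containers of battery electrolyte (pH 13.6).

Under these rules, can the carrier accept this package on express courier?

No

Oven-cleaner concentrate: pH 1.6 ≤ 2 → Category CR (Corrosive).
Rust remover gel: pH 13.3 ≥ 12.5 → Category CR (Corrosive).
With pH 13.6 (≥ 12.5), the battery electrolyte falls in Category CR.
Total Category CR: 5 mL + 4 mL + (two 2 mL containers = 4 mL) = 13 mL.
13 mL > 10 mL (express courier limit, Category CR) — over the limit.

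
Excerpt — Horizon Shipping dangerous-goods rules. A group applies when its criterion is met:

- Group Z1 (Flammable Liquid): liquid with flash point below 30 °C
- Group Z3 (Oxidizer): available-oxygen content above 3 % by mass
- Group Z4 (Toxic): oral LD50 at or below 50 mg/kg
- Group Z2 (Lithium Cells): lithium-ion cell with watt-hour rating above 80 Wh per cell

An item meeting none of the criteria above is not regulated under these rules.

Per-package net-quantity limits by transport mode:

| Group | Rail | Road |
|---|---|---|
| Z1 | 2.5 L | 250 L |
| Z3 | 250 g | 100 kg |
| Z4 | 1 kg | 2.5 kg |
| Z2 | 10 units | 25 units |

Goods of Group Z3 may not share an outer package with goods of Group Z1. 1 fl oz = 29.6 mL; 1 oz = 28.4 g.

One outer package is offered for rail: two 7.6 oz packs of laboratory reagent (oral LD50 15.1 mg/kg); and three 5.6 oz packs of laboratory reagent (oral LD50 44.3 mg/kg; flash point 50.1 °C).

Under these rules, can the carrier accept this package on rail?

Laboratory reagent: oral LD50 15.1 mg/kg ≤ 50 mg/kg → Group Z4 (Toxic).
With oral LD50 44.3 mg/kg (≤ 50 mg/kg), the laboratory reagent falls in Group Z4.
Group Z4 net quantity: (two 7.6 oz packs = 431.68 g) + (three 5.6 oz packs = 477.12 g) = 908.8 g.
908.8 g ≤ 1 kg (rail limit, Group Z4) — within limit.

Yes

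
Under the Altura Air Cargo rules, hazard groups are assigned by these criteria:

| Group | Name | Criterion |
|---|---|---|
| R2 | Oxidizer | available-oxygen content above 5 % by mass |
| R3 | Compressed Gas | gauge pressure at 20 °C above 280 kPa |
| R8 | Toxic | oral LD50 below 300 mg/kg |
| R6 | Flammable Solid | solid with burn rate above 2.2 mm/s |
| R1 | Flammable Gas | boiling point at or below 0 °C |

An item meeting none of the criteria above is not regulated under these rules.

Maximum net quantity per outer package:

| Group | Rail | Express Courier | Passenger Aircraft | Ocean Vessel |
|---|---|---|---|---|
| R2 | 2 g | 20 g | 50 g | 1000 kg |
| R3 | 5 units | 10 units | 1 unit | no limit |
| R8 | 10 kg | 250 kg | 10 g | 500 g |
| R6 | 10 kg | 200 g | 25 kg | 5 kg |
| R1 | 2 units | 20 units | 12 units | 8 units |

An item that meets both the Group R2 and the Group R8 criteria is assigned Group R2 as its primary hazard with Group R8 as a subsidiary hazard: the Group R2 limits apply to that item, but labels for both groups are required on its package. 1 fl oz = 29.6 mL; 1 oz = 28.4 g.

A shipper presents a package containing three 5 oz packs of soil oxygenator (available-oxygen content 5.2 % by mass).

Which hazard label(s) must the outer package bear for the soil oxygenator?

Group R2

Soil oxygenator: available-oxygen content 5.2 % by mass > 5 % by mass → Group R2 (Oxidizer).
Only the Group R2 label is required.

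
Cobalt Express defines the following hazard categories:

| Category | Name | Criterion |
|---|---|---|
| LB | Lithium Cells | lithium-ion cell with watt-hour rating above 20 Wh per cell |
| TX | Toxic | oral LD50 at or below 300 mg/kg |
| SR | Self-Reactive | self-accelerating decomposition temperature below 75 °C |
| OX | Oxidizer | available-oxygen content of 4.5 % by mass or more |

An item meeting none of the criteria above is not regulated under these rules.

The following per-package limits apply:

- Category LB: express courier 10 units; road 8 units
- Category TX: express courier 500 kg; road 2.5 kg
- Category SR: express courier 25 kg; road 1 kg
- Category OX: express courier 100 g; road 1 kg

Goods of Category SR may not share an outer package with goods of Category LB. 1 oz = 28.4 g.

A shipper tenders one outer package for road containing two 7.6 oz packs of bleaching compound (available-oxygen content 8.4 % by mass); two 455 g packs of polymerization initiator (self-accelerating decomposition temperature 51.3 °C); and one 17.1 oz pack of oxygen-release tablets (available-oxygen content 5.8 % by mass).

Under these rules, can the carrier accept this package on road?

Yes

Bleaching compound: available-oxygen content 8.4 % by mass ≥ 4.5 % by mass → Category OX (Oxidizer).
Polymerization initiator: self-accelerating decomposition temperature 51.3 °C < 75 °C → Category SR (Self-Reactive).
With available-oxygen content 5.8 % by mass (≥ 4.5 % by mass), the oxygen-release tablets fall in Category OX.
Category SR quantity: two 455 g packs = 910 g.
910 g ≤ 1 kg (road limit, Category SR) — within limit.
Category OX net quantity: (two 7.6 oz packs = 431.68 g) + (one 17.1 oz pack = 485.64 g) = 917.32 g.
That is within the Category OX road limit of 1 kg.
The segregation rule (Category SR with Category LB) does not apply to Category SR with Category OX.
Every hazard category is within its road limit and no segregation rule is violated.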